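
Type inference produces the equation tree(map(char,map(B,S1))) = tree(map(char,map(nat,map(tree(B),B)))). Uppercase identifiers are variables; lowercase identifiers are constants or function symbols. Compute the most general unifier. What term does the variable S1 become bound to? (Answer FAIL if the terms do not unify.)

Decompose tree/1: map(char,map(B,S1)) = map(char,map(nat,map(tree(B),B))).
Decompose map/2: char = char,  map(B,S1) = map(nat,map(tree(B),B)).
Delete trivial equation char = char.
Decompose map/2: B = nat,  S1 = map(tree(B),B).
Bind B := nat; substituting into the remaining equation gives: S1 = map(tree(nat),nat).
Bind S1 := map(tree(nat),nat).
MGU = { B := nat, S1 := map(tree(nat),nat) }, so S1 := map(tree(nat),nat).

map(tree(nat),nat)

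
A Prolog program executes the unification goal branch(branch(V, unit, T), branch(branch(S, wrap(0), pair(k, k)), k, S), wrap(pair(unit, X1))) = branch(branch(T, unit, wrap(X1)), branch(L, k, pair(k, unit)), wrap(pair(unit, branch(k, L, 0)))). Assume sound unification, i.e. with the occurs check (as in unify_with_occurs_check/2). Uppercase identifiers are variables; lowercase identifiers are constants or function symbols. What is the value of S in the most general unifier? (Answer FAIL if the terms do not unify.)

Decompose branch/3: branch(V, unit, T) = branch(T, unit, wrap(X1)),  branch(branch(S, wrap(0), pair(k, k)), k, S) = branch(L, k, pair(k, unit)),  wrap(pair(unit, X1)) = wrap(pair(unit, branch(k, L, 0))).
Decompose branch/3: V = T,  unit = unit,  T = wrap(X1).
Bind V := T; no other remaining equation mentions V.
Delete trivial equation unit = unit.
Bind T := wrap(X1); no other remaining equation mentions T. Substituting into the earlier binding gives V := wrap(X1).
Decompose branch/3: branch(S, wrap(0), pair(k, k)) = L,  k = k,  S = pair(k, unit).
Bind L := branch(S, wrap(0), pair(k, k)); substituting into the one remaining equation that mentions L gives: wrap(pair(unit, X1)) = wrap(pair(unit, branch(k, branch(S, wrap(0), pair(k, k)), 0))).
Delete trivial equation k = k.
Bind S := pair(k, unit); substituting into the remaining equation gives: wrap(pair(unit, X1)) = wrap(pair(unit, branch(k, branch(pair(k, unit), wrap(0), pair(k, k)), 0))). Substituting into the earlier binding gives L := branch(pair(k, unit), wrap(0), pair(k, k)).
Decompose wrap/1: pair(unit, X1) = pair(unit, branch(k, branch(pair(k, unit), wrap(0), pair(k, k)), 0)).
Decompose pair/2: unit = unit,  X1 = branch(k, branch(pair(k, unit), wrap(0), pair(k, k)), 0).
Delete trivial equation unit = unit.
Bind X1 := branch(k, branch(pair(k, unit), wrap(0), pair(k, k)), 0). Substituting into the earlier bindings gives V := wrap(branch(k, branch(pair(k, unit), wrap(0), pair(k, k)), 0)), T := wrap(branch(k, branch(pair(k, unit), wrap(0), pair(k, k)), 0)).
MGU = { V ↦ wrap(branch(k, branch(pair(k, unit), wrap(0), pair(k, k)), 0)), T ↦ wrap(branch(k, branch(pair(k, unit), wrap(0), pair(k, k)), 0)), L ↦ branch(pair(k, unit), wrap(0), pair(k, k)), S ↦ pair(k, unit), X1 ↦ branch(k, branch(pair(k, unit), wrap(0), pair(k, k)), 0) }, so S ↦ pair(k, unit).

pair(k, unit)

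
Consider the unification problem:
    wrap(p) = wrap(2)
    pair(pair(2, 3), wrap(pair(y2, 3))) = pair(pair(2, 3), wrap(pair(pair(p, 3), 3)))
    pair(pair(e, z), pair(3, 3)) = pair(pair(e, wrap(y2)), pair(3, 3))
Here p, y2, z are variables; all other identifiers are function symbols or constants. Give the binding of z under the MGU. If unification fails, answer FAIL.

wrap(pair(2, 3))

Decompose wrap/1: p = 2.
Bind p := 2; substituting into the one remaining equation that mentions p gives: pair(pair(2, 3), wrap(pair(y2, 3))) = pair(pair(2, 3), wrap(pair(pair(2, 3), 3))).
Decompose pair/2: pair(2, 3) = pair(2, 3),  wrap(pair(y2, 3)) = wrap(pair(pair(2, 3), 3)).
Delete trivial equation pair(2, 3) = pair(2, 3).
Decompose wrap/1: pair(y2, 3) = pair(pair(2, 3), 3).
Decompose pair/2: y2 = pair(2, 3),  3 = 3.
Bind y2 := pair(2, 3); substituting into the one remaining equation that mentions y2 gives: pair(pair(e, z), pair(3, 3)) = pair(pair(e, wrap(pair(2, 3))), pair(3, 3)).
Delete trivial equation 3 = 3.
Decompose pair/2: pair(e, z) = pair(e, wrap(pair(2, 3))),  pair(3, 3) = pair(3, 3).
Decompose pair/2: e = e,  z = wrap(pair(2, 3)).
Delete trivial equation e = e.
Bind z := wrap(pair(2, 3)); no other remaining equation mentions z.
Delete trivial equation pair(3, 3) = pair(3, 3).
MGU = { p := 2, y2 := pair(2, 3), z := wrap(pair(2, 3)) }, so z := wrap(pair(2, 3)).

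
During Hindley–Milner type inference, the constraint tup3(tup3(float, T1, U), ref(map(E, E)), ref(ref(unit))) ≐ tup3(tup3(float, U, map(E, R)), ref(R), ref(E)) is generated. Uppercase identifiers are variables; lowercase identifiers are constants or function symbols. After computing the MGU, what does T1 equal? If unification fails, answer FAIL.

Decompose tup3/3: tup3(float, T1, U) ≐ tup3(float, U, map(E, R)),  ref(map(E, E)) ≐ ref(R),  ref(ref(unit)) ≐ ref(E).
Decompose tup3/3: float ≐ float,  T1 ≐ U,  U ≐ map(E, R).
Delete trivial equation float ≐ float.
Bind T1 := U; no other remaining equation mentions T1.
Bind U := map(E, R); no other remaining equation mentions U. Substituting into the earlier binding gives T1 := map(E, R).
Decompose ref/1: map(E, E) ≐ R.
Bind R := map(E, E); no other remaining equation mentions R. Substituting into the earlier bindings gives T1 := map(E, map(E, E)), U := map(E, map(E, E)).
Decompose ref/1: ref(unit) ≐ E.
Bind E := ref(unit). Substituting into the earlier bindings gives T1 := map(ref(unit), map(ref(unit), ref(unit))), U := map(ref(unit), map(ref(unit), ref(unit))), R := map(ref(unit), ref(unit)).
MGU = { T1 := map(ref(unit), map(ref(unit), ref(unit))), U := map(ref(unit), map(ref(unit), ref(unit))), R := map(ref(unit), ref(unit)), E := ref(unit) }, so T1 := map(ref(unit), map(ref(unit), ref(unit))).

map(ref(unit), map(ref(unit), ref(unit)))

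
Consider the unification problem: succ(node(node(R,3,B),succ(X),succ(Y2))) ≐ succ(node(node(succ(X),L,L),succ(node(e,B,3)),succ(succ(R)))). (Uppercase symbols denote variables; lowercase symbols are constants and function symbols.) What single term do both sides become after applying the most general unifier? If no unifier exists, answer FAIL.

succ(node(node(succ(node(e,3,3)),3,3),succ(node(e,3,3)),succ(succ(succ(node(e,3,3))))))

Decompose succ/1: node(node(R,3,B),succ(X),succ(Y2)) ≐ node(node(succ(X),L,L),succ(node(e,B,3)),succ(succ(R))).
Decompose node/3: node(R,3,B) ≐ node(succ(X),L,L),  succ(X) ≐ succ(node(e,B,3)),  succ(Y2) ≐ succ(succ(R)).
Decompose node/3: R ≐ succ(X),  3 ≐ L,  B ≐ L.
Bind R := succ(X); substituting into the one remaining equation that mentions R gives: succ(Y2) ≐ succ(succ(succ(X))).
Bind L := 3; substituting into the one remaining equation that mentions L gives: B ≐ 3.
Bind B := 3; substituting into the one remaining equation that mentions B gives: succ(X) ≐ succ(node(e,3,3)).
Decompose succ/1: X ≐ node(e,3,3).
Bind X := node(e,3,3); substituting into the remaining equation gives: succ(Y2) ≐ succ(succ(succ(node(e,3,3)))). Substituting into the earlier binding gives R := succ(node(e,3,3)).
Decompose succ/1: Y2 ≐ succ(succ(node(e,3,3))).
Bind Y2 := succ(succ(node(e,3,3))).
Applying the MGU to either side gives succ(node(node(succ(node(e,3,3)),3,3),succ(node(e,3,3)),succ(succ(succ(node(e,3,3)))))).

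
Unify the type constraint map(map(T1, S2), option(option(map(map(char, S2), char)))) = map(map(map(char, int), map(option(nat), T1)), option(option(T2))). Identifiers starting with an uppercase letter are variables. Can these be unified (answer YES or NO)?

Decompose map/2: map(T1, S2) = map(map(char, int), map(option(nat), T1)),  option(option(map(map(char, S2), char))) = option(option(T2)).
Decompose map/2: T1 = map(char, int),  S2 = map(option(nat), T1).
Bind T1 := map(char, int); substituting into the one remaining equation that mentions T1 gives: S2 = map(option(nat), map(char, int)).
Bind S2 := map(option(nat), map(char, int)); substituting into the remaining equation gives: option(option(map(map(char, map(option(nat), map(char, int))), char))) = option(option(T2)).
Decompose option/1: option(map(map(char, map(option(nat), map(char, int))), char)) = option(T2).
Decompose option/1: map(map(char, map(option(nat), map(char, int))), char) = T2.
Bind T2 := map(map(char, map(option(nat), map(char, int))), char).
No equations remain and no clash or occurs-check failure arose, so a unifier exists.

YES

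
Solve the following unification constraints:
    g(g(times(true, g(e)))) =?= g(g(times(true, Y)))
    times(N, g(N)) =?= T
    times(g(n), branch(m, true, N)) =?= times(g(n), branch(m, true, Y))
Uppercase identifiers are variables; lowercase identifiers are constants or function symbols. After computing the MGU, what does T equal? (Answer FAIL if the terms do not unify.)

times(g(e), g(g(e)))

Decompose g/1: g(times(true, g(e))) =?= g(times(true, Y)).
Decompose g/1: times(true, g(e)) =?= times(true, Y).
Decompose times/2: true =?= true,  g(e) =?= Y.
Delete trivial equation true =?= true.
Bind Y := g(e); substituting into the one remaining equation that mentions Y gives: times(g(n), branch(m, true, N)) =?= times(g(n), branch(m, true, g(e))).
Bind T := times(N, g(N)); no other remaining equation mentions T.
Decompose times/2: g(n) =?= g(n),  branch(m, true, N) =?= branch(m, true, g(e)).
Delete trivial equation g(n) =?= g(n).
Decompose branch/3: m =?= m,  true =?= true,  N =?= g(e).
Delete trivial equation m =?= m.
Delete trivial equation true =?= true.
Bind N := g(e). Substituting into the earlier binding gives T := times(g(e), g(g(e))).
MGU = { Y ↦ g(e), T ↦ times(g(e), g(g(e))), N ↦ g(e) }, so T ↦ times(g(e), g(g(e))).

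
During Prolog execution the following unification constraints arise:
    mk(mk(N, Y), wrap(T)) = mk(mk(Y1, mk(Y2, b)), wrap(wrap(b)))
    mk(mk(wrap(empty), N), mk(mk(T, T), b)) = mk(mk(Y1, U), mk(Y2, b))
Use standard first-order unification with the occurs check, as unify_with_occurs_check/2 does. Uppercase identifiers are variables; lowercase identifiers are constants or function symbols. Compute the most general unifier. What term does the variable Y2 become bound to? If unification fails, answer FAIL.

mk(wrap(b), wrap(b))

Decompose mk/2: mk(N, Y) = mk(Y1, mk(Y2, b)),  wrap(T) = wrap(wrap(b)).
Decompose mk/2: N = Y1,  Y = mk(Y2, b).
Bind N := Y1; substituting into the one remaining equation that mentions N gives: mk(mk(wrap(empty), Y1), mk(mk(T, T), b)) = mk(mk(Y1, U), mk(Y2, b)).
Bind Y := mk(Y2, b); no other remaining equation mentions Y.
Decompose wrap/1: T = wrap(b).
Bind T := wrap(b); substituting into the remaining equation gives: mk(mk(wrap(empty), Y1), mk(mk(wrap(b), wrap(b)), b)) = mk(mk(Y1, U), mk(Y2, b)).
Decompose mk/2: mk(wrap(empty), Y1) = mk(Y1, U),  mk(mk(wrap(b), wrap(b)), b) = mk(Y2, b).
Decompose mk/2: wrap(empty) = Y1,  Y1 = U.
Bind Y1 := wrap(empty); substituting into the one remaining equation that mentions Y1 gives: wrap(empty) = U. Substituting into the earlier binding gives N := wrap(empty).
Bind U := wrap(empty); no other remaining equation mentions U.
Decompose mk/2: mk(wrap(b), wrap(b)) = Y2,  b = b.
Bind Y2 := mk(wrap(b), wrap(b)); no other remaining equation mentions Y2. Substituting into the earlier binding gives Y := mk(mk(wrap(b), wrap(b)), b).
Delete trivial equation b = b.
MGU = { N = wrap(empty), Y = mk(mk(wrap(b), wrap(b)), b), T = wrap(b), Y1 = wrap(empty), U = wrap(empty), Y2 = mk(wrap(b), wrap(b)) }, so Y2 = mk(wrap(b), wrap(b)).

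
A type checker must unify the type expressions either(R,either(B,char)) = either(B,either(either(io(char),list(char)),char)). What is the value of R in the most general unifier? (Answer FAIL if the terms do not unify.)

Decompose either/2: R = B,  either(B,char) = either(either(io(char),list(char)),char).
Bind R := B; no other remaining equation mentions R.
Decompose either/2: B = either(io(char),list(char)),  char = char.
Bind B := either(io(char),list(char)); no other remaining equation mentions B. Substituting into the earlier binding gives R := either(io(char),list(char)).
Delete trivial equation char = char.
MGU = { R -> either(io(char),list(char)), B -> either(io(char),list(char)) }, so R -> either(io(char),list(char)).

either(io(char),list(char))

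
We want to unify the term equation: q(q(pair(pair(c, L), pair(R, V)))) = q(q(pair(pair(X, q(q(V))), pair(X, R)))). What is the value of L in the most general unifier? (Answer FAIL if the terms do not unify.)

Decompose q/1: q(pair(pair(c, L), pair(R, V))) = q(pair(pair(X, q(q(V))), pair(X, R))).
Decompose q/1: pair(pair(c, L), pair(R, V)) = pair(pair(X, q(q(V))), pair(X, R)).
Decompose pair/2: pair(c, L) = pair(X, q(q(V))),  pair(R, V) = pair(X, R).
Decompose pair/2: c = X,  L = q(q(V)).
Bind X := c; substituting into the one remaining equation that mentions X gives: pair(R, V) = pair(c, R).
Bind L := q(q(V)); no other remaining equation mentions L.
Decompose pair/2: R = c,  V = R.
Bind R := c; substituting into the remaining equation gives: V = c.
Bind V := c. Substituting into the earlier binding gives L := q(q(c)).
MGU = { X := c, L := q(q(c)), R := c, V := c }, so L := q(q(c)).

q(q(c))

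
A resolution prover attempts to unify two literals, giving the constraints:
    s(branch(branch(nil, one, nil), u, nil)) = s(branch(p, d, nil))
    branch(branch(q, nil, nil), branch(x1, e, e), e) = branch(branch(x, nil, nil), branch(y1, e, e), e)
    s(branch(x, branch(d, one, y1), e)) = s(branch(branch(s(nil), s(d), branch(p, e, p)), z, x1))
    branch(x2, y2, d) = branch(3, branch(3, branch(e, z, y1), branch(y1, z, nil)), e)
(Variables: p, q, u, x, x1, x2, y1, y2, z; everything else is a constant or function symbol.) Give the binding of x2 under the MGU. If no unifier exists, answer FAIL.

FAIL

Decompose s/1: branch(branch(nil, one, nil), u, nil) = branch(p, d, nil).
Decompose branch/3: branch(nil, one, nil) = p,  u = d,  nil = nil.
Bind p := branch(nil, one, nil); substituting into the one remaining equation that mentions p gives: s(branch(x, branch(d, one, y1), e)) = s(branch(branch(s(nil), s(d), branch(branch(nil, one, nil), e, branch(nil, one, nil))), z, x1)).
Bind u := d; no other remaining equation mentions u.
Delete trivial equation nil = nil.
Decompose branch/3: branch(q, nil, nil) = branch(x, nil, nil),  branch(x1, e, e) = branch(y1, e, e),  e = e.
Decompose branch/3: q = x,  nil = nil,  nil = nil.
Bind q := x; no other remaining equation mentions q.
Delete trivial equation nil = nil.
Delete trivial equation nil = nil.
Decompose branch/3: x1 = y1,  e = e,  e = e.
Bind x1 := y1; substituting into the one remaining equation that mentions x1 gives: s(branch(x, branch(d, one, y1), e)) = s(branch(branch(s(nil), s(d), branch(branch(nil, one, nil), e, branch(nil, one, nil))), z, y1)).
Delete trivial equation e = e.
Delete trivial equation e = e.
Delete trivial equation e = e.
Decompose s/1: branch(x, branch(d, one, y1), e) = branch(branch(s(nil), s(d), branch(branch(nil, one, nil), e, branch(nil, one, nil))), z, y1).
Decompose branch/3: x = branch(s(nil), s(d), branch(branch(nil, one, nil), e, branch(nil, one, nil))),  branch(d, one, y1) = z,  e = y1.
Bind x := branch(s(nil), s(d), branch(branch(nil, one, nil), e, branch(nil, one, nil))); no other remaining equation mentions x. Substituting into the earlier binding gives q := branch(s(nil), s(d), branch(branch(nil, one, nil), e, branch(nil, one, nil))).
Bind z := branch(d, one, y1); substituting into the one remaining equation that mentions z gives: branch(x2, y2, d) = branch(3, branch(3, branch(e, branch(d, one, y1), y1), branch(y1, branch(d, one, y1), nil)), e).
Bind y1 := e; substituting into the remaining equation gives: branch(x2, y2, d) = branch(3, branch(3, branch(e, branch(d, one, e), e), branch(e, branch(d, one, e), nil)), e). Substituting into the earlier bindings gives x1 := e, z := branch(d, one, e).
Decompose branch/3: x2 = 3,  y2 = branch(3, branch(e, branch(d, one, e), e), branch(e, branch(d, one, e), nil)),  d = e.
Bind x2 := 3; no other remaining equation mentions x2.
Bind y2 := branch(3, branch(e, branch(d, one, e), e), branch(e, branch(d, one, e), nil)); no other remaining equation mentions y2.
Clash: constants d and e differ; no unifier exists.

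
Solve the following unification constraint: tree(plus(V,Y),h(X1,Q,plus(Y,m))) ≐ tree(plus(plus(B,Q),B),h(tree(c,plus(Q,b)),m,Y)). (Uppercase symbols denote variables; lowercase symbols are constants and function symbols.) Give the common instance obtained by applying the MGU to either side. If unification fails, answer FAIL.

Decompose tree/2: plus(V,Y) ≐ plus(plus(B,Q),B),  h(X1,Q,plus(Y,m)) ≐ h(tree(c,plus(Q,b)),m,Y).
Decompose plus/2: V ≐ plus(B,Q),  Y ≐ B.
Bind V := plus(B,Q); no other remaining equation mentions V.
Bind Y := B; substituting into the remaining equation gives: h(X1,Q,plus(B,m)) ≐ h(tree(c,plus(Q,b)),m,B).
Decompose h/3: X1 ≐ tree(c,plus(Q,b)),  Q ≐ m,  plus(B,m) ≐ B.
Bind X1 := tree(c,plus(Q,b)); no other remaining equation mentions X1.
Bind Q := m; no other remaining equation mentions Q. Substituting into the earlier bindings gives V := plus(B,m), X1 := tree(c,plus(m,b)).
Occurs check fails: B occurs in plus(B,m); the equation B ≐ plus(B,m) has no finite solution.

FAIL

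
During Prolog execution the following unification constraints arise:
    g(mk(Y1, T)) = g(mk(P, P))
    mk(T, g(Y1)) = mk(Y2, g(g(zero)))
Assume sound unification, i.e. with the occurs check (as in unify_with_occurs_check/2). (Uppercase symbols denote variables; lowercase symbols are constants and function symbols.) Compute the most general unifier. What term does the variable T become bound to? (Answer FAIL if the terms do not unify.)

Decompose g/1: mk(Y1, T) = mk(P, P).
Decompose mk/2: Y1 = P,  T = P.
Bind Y1 := P; substituting into the one remaining equation that mentions Y1 gives: mk(T, g(P)) = mk(Y2, g(g(zero))).
Bind T := P; substituting into the remaining equation gives: mk(P, g(P)) = mk(Y2, g(g(zero))).
Decompose mk/2: P = Y2,  g(P) = g(g(zero)).
Bind P := Y2; substituting into the remaining equation gives: g(Y2) = g(g(zero)). Substituting into the earlier bindings gives Y1 := Y2, T := Y2.
Decompose g/1: Y2 = g(zero).
Bind Y2 := g(zero). Substituting into the earlier bindings gives Y1 := g(zero), T := g(zero), P := g(zero).
MGU = { Y1 ↦ g(zero), T ↦ g(zero), P ↦ g(zero), Y2 ↦ g(zero) }, so T ↦ g(zero).

g(zero)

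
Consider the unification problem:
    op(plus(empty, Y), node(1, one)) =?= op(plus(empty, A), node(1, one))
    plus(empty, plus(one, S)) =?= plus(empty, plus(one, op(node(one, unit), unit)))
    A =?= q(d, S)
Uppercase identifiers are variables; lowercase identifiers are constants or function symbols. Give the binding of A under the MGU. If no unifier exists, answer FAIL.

q(d, op(node(one, unit), unit))

Decompose op/2: plus(empty, Y) =?= plus(empty, A),  node(1, one) =?= node(1, one).
Decompose plus/2: empty =?= empty,  Y =?= A.
Delete trivial equation empty =?= empty.
Bind Y := A; no other remaining equation mentions Y.
Delete trivial equation node(1, one) =?= node(1, one).
Decompose plus/2: empty =?= empty,  plus(one, S) =?= plus(one, op(node(one, unit), unit)).
Delete trivial equation empty =?= empty.
Decompose plus/2: one =?= one,  S =?= op(node(one, unit), unit).
Delete trivial equation one =?= one.
Bind S := op(node(one, unit), unit); substituting into the remaining equation gives: A =?= q(d, op(node(one, unit), unit)).
Bind A := q(d, op(node(one, unit), unit)). Substituting into the earlier binding gives Y := q(d, op(node(one, unit), unit)).
MGU = { Y -> q(d, op(node(one, unit), unit)), S -> op(node(one, unit), unit), A -> q(d, op(node(one, unit), unit)) }, so A -> q(d, op(node(one, unit), unit)).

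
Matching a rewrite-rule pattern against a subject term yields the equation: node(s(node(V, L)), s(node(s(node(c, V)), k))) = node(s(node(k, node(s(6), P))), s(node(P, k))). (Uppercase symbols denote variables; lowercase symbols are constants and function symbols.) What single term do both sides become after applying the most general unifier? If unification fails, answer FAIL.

node(s(node(k, node(s(6), s(node(c, k))))), s(node(s(node(c, k)), k)))

Decompose node/2: s(node(V, L)) = s(node(k, node(s(6), P))),  s(node(s(node(c, V)), k)) = s(node(P, k)).
Decompose s/1: node(V, L) = node(k, node(s(6), P)).
Decompose node/2: V = k,  L = node(s(6), P).
Bind V := k; substituting into the one remaining equation that mentions V gives: s(node(s(node(c, k)), k)) = s(node(P, k)).
Bind L := node(s(6), P); no other remaining equation mentions L.
Decompose s/1: node(s(node(c, k)), k) = node(P, k).
Decompose node/2: s(node(c, k)) = P,  k = k.
Bind P := s(node(c, k)); no other remaining equation mentions P. Substituting into the earlier binding gives L := node(s(6), s(node(c, k))).
Delete trivial equation k = k.
Applying the MGU to either side gives node(s(node(k, node(s(6), s(node(c, k))))), s(node(s(node(c, k)), k))).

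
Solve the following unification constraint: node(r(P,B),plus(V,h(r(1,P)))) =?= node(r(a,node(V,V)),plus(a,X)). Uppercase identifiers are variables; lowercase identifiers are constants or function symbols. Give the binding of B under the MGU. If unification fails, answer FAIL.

node(a,a)

Decompose node/2: r(P,B) =?= r(a,node(V,V)),  plus(V,h(r(1,P))) =?= plus(a,X).
Decompose r/2: P =?= a,  B =?= node(V,V).
Bind P := a; substituting into the one remaining equation that mentions P gives: plus(V,h(r(1,a))) =?= plus(a,X).
Bind B := node(V,V); no other remaining equation mentions B.
Decompose plus/2: V =?= a,  h(r(1,a)) =?= X.
Bind V := a; no other remaining equation mentions V. Substituting into the earlier binding gives B := node(a,a).
Bind X := h(r(1,a)).
MGU = { P ↦ a, B ↦ node(a,a), V ↦ a, X ↦ h(r(1,a)) }, so B ↦ node(a,a).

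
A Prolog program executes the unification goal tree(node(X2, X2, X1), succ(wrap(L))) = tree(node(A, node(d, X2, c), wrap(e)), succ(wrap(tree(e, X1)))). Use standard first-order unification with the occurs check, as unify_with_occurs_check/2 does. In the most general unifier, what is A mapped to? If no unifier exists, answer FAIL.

Decompose tree/2: node(X2, X2, X1) = node(A, node(d, X2, c), wrap(e)),  succ(wrap(L)) = succ(wrap(tree(e, X1))).
Decompose node/3: X2 = A,  X2 = node(d, X2, c),  X1 = wrap(e).
Bind X2 := A; substituting into the one remaining equation that mentions X2 gives: A = node(d, A, c).
Occurs check fails: A occurs in node(d, A, c); the equation A = node(d, A, c) has no finite solution.

FAIL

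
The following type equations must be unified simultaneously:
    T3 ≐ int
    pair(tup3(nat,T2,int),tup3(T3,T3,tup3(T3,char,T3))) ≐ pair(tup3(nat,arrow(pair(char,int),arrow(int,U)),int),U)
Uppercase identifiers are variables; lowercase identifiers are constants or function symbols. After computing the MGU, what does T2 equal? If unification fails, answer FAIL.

Bind T3 := int; substituting into the remaining equation gives: pair(tup3(nat,T2,int),tup3(int,int,tup3(int,char,int))) ≐ pair(tup3(nat,arrow(pair(char,int),arrow(int,U)),int),U).
Decompose pair/2: tup3(nat,T2,int) ≐ tup3(nat,arrow(pair(char,int),arrow(int,U)),int),  tup3(int,int,tup3(int,char,int)) ≐ U.
Decompose tup3/3: nat ≐ nat,  T2 ≐ arrow(pair(char,int),arrow(int,U)),  int ≐ int.
Delete trivial equation nat ≐ nat.
Bind T2 := arrow(pair(char,int),arrow(int,U)); no other remaining equation mentions T2.
Delete trivial equation int ≐ int.
Bind U := tup3(int,int,tup3(int,char,int)). Substituting into the earlier binding gives T2 := arrow(pair(char,int),arrow(int,tup3(int,int,tup3(int,char,int)))).
MGU = { T3 -> int, T2 -> arrow(pair(char,int),arrow(int,tup3(int,int,tup3(int,char,int)))), U -> tup3(int,int,tup3(int,char,int)) }, so T2 -> arrow(pair(char,int),arrow(int,tup3(int,int,tup3(int,char,int)))).

arrow(pair(char,int),arrow(int,tup3(int,int,tup3(int,char,int))))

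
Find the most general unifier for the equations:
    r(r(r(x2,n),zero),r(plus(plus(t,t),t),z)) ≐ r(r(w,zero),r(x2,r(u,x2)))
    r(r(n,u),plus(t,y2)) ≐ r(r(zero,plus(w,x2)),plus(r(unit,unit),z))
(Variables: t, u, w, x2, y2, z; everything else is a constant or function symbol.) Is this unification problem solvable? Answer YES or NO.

NO

Decompose r/2: r(r(x2,n),zero) ≐ r(w,zero),  r(plus(plus(t,t),t),z) ≐ r(x2,r(u,x2)).
Decompose r/2: r(x2,n) ≐ w,  zero ≐ zero.
Bind w := r(x2,n); substituting into the one remaining equation that mentions w gives: r(r(n,u),plus(t,y2)) ≐ r(r(zero,plus(r(x2,n),x2)),plus(r(unit,unit),z)).
Delete trivial equation zero ≐ zero.
Decompose r/2: plus(plus(t,t),t) ≐ x2,  z ≐ r(u,x2).
Bind x2 := plus(plus(t,t),t); substituting into the remaining equations gives: z ≐ r(u,plus(plus(t,t),t)),  r(r(n,u),plus(t,y2)) ≐ r(r(zero,plus(r(plus(plus(t,t),t),n),plus(plus(t,t),t))),plus(r(unit,unit),z)). Substituting into the earlier binding gives w := r(plus(plus(t,t),t),n).
Bind z := r(u,plus(plus(t,t),t)); substituting into the remaining equation gives: r(r(n,u),plus(t,y2)) ≐ r(r(zero,plus(r(plus(plus(t,t),t),n),plus(plus(t,t),t))),plus(r(unit,unit),r(u,plus(plus(t,t),t)))).
Decompose r/2: r(n,u) ≐ r(zero,plus(r(plus(plus(t,t),t),n),plus(plus(t,t),t))),  plus(t,y2) ≐ plus(r(unit,unit),r(u,plus(plus(t,t),t))).
Decompose r/2: n ≐ zero,  u ≐ plus(r(plus(plus(t,t),t),n),plus(plus(t,t),t)).
Clash: constants n and zero differ; no unifier exists.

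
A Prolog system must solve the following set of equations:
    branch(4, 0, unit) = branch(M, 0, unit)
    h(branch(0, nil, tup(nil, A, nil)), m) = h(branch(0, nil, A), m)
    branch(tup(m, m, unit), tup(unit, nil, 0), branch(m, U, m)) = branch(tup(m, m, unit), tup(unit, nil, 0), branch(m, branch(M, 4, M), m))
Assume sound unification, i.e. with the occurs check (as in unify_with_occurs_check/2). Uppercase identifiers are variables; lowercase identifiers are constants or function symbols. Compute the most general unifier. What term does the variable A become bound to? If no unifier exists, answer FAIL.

Decompose branch/3: 4 = M,  0 = 0,  unit = unit.
Bind M := 4; substituting into the one remaining equation that mentions M gives: branch(tup(m, m, unit), tup(unit, nil, 0), branch(m, U, m)) = branch(tup(m, m, unit), tup(unit, nil, 0), branch(m, branch(4, 4, 4), m)).
Delete trivial equation 0 = 0.
Delete trivial equation unit = unit.
Decompose h/2: branch(0, nil, tup(nil, A, nil)) = branch(0, nil, A),  m = m.
Decompose branch/3: 0 = 0,  nil = nil,  tup(nil, A, nil) = A.
Delete trivial equation 0 = 0.
Delete trivial equation nil = nil.
Occurs check fails: A occurs in tup(nil, A, nil); the equation A = tup(nil, A, nil) has no finite solution.

FAIL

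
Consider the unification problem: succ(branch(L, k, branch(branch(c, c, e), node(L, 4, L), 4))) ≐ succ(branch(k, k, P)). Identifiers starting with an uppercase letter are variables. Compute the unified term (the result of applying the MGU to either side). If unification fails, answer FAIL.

Decompose succ/1: branch(L, k, branch(branch(c, c, e), node(L, 4, L), 4)) ≐ branch(k, k, P).
Decompose branch/3: L ≐ k,  k ≐ k,  branch(branch(c, c, e), node(L, 4, L), 4) ≐ P.
Bind L := k; substituting into the one remaining equation that mentions L gives: branch(branch(c, c, e), node(k, 4, k), 4) ≐ P.
Delete trivial equation k ≐ k.
Bind P := branch(branch(c, c, e), node(k, 4, k), 4).
Applying the MGU to either side gives succ(branch(k, k, branch(branch(c, c, e), node(k, 4, k), 4))).

succ(branch(k, k, branch(branch(c, c, e), node(k, 4, k), 4)))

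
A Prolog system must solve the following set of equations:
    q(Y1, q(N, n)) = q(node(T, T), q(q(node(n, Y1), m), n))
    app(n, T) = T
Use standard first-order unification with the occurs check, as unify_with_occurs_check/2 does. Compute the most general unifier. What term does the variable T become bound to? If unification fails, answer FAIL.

Decompose q/2: Y1 = node(T, T),  q(N, n) = q(q(node(n, Y1), m), n).
Bind Y1 := node(T, T); substituting into the one remaining equation that mentions Y1 gives: q(N, n) = q(q(node(n, node(T, T)), m), n).
Decompose q/2: N = q(node(n, node(T, T)), m),  n = n.
Bind N := q(node(n, node(T, T)), m); no other remaining equation mentions N.
Delete trivial equation n = n.
Occurs check fails: T occurs in app(n, T); the equation T = app(n, T) has no finite solution.

FAIL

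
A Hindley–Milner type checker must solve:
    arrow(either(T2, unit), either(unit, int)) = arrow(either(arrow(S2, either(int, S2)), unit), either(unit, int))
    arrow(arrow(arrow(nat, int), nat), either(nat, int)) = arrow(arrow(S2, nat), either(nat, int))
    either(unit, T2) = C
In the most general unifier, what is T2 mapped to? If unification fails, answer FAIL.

arrow(arrow(nat, int), either(int, arrow(nat, int)))

Decompose arrow/2: either(T2, unit) = either(arrow(S2, either(int, S2)), unit),  either(unit, int) = either(unit, int).
Decompose either/2: T2 = arrow(S2, either(int, S2)),  unit = unit.
Bind T2 := arrow(S2, either(int, S2)); substituting into the one remaining equation that mentions T2 gives: either(unit, arrow(S2, either(int, S2))) = C.
Delete trivial equation unit = unit.
Delete trivial equation either(unit, int) = either(unit, int).
Decompose arrow/2: arrow(arrow(nat, int), nat) = arrow(S2, nat),  either(nat, int) = either(nat, int).
Decompose arrow/2: arrow(nat, int) = S2,  nat = nat.
Bind S2 := arrow(nat, int); substituting into the one remaining equation that mentions S2 gives: either(unit, arrow(arrow(nat, int), either(int, arrow(nat, int)))) = C. Substituting into the earlier binding gives T2 := arrow(arrow(nat, int), either(int, arrow(nat, int))).
Delete trivial equation nat = nat.
Delete trivial equation either(nat, int) = either(nat, int).
Bind C := either(unit, arrow(arrow(nat, int), either(int, arrow(nat, int)))).
MGU = { T2 -> arrow(arrow(nat, int), either(int, arrow(nat, int))), S2 -> arrow(nat, int), C -> either(unit, arrow(arrow(nat, int), either(int, arrow(nat, int)))) }, so T2 -> arrow(arrow(nat, int), either(int, arrow(nat, int))).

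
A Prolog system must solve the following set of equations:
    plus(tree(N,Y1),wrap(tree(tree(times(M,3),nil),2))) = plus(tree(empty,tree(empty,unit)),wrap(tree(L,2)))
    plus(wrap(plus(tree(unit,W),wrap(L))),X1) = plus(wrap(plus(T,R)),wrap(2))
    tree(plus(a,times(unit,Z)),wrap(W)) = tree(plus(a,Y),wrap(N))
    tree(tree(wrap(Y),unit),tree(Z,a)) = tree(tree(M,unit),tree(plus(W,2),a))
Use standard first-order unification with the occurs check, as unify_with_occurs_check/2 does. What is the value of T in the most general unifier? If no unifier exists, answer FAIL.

Decompose plus/2: tree(N,Y1) = tree(empty,tree(empty,unit)),  wrap(tree(tree(times(M,3),nil),2)) = wrap(tree(L,2)).
Decompose tree/2: N = empty,  Y1 = tree(empty,unit).
Bind N := empty; substituting into the one remaining equation that mentions N gives: tree(plus(a,times(unit,Z)),wrap(W)) = tree(plus(a,Y),wrap(empty)).
Bind Y1 := tree(empty,unit); no other remaining equation mentions Y1.
Decompose wrap/1: tree(tree(times(M,3),nil),2) = tree(L,2).
Decompose tree/2: tree(times(M,3),nil) = L,  2 = 2.
Bind L := tree(times(M,3),nil); substituting into the one remaining equation that mentions L gives: plus(wrap(plus(tree(unit,W),wrap(tree(times(M,3),nil)))),X1) = plus(wrap(plus(T,R)),wrap(2)).
Delete trivial equation 2 = 2.
Decompose plus/2: wrap(plus(tree(unit,W),wrap(tree(times(M,3),nil)))) = wrap(plus(T,R)),  X1 = wrap(2).
Decompose wrap/1: plus(tree(unit,W),wrap(tree(times(M,3),nil))) = plus(T,R).
Decompose plus/2: tree(unit,W) = T,  wrap(tree(times(M,3),nil)) = R.
Bind T := tree(unit,W); no other remaining equation mentions T.
Bind R := wrap(tree(times(M,3),nil)); no other remaining equation mentions R.
Bind X1 := wrap(2); no other remaining equation mentions X1.
Decompose tree/2: plus(a,times(unit,Z)) = plus(a,Y),  wrap(W) = wrap(empty).
Decompose plus/2: a = a,  times(unit,Z) = Y.
Delete trivial equation a = a.
Bind Y := times(unit,Z); substituting into the one remaining equation that mentions Y gives: tree(tree(wrap(times(unit,Z)),unit),tree(Z,a)) = tree(tree(M,unit),tree(plus(W,2),a)).
Decompose wrap/1: W = empty.
Bind W := empty; substituting into the remaining equation gives: tree(tree(wrap(times(unit,Z)),unit),tree(Z,a)) = tree(tree(M,unit),tree(plus(empty,2),a)). Substituting into the earlier binding gives T := tree(unit,empty).
Decompose tree/2: tree(wrap(times(unit,Z)),unit) = tree(M,unit),  tree(Z,a) = tree(plus(empty,2),a).
Decompose tree/2: wrap(times(unit,Z)) = M,  unit = unit.
Bind M := wrap(times(unit,Z)); no other remaining equation mentions M. Substituting into the earlier bindings gives L := tree(times(wrap(times(unit,Z)),3),nil), R := wrap(tree(times(wrap(times(unit,Z)),3),nil)).
Delete trivial equation unit = unit.
Decompose tree/2: Z = plus(empty,2),  a = a.
Bind Z := plus(empty,2); no other remaining equation mentions Z. Substituting into the earlier bindings gives L := tree(times(wrap(times(unit,plus(empty,2))),3),nil), R := wrap(tree(times(wrap(times(unit,plus(empty,2))),3),nil)), Y := times(unit,plus(empty,2)), M := wrap(times(unit,plus(empty,2))).
Delete trivial equation a = a.
MGU = { N ↦ empty, Y1 ↦ tree(empty,unit), L ↦ tree(times(wrap(times(unit,plus(empty,2))),3),nil), T ↦ tree(unit,empty), R ↦ wrap(tree(times(wrap(times(unit,plus(empty,2))),3),nil)), X1 ↦ wrap(2), Y ↦ times(unit,plus(empty,2)), W ↦ empty, M ↦ wrap(times(unit,plus(empty,2))), Z ↦ plus(empty,2) }, so T ↦ tree(unit,empty).

tree(unit,empty)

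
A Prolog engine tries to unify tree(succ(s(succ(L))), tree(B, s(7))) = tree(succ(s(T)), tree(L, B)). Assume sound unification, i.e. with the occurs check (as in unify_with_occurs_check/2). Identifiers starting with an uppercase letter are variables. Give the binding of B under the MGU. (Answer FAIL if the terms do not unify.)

Decompose tree/2: succ(s(succ(L))) = succ(s(T)),  tree(B, s(7)) = tree(L, B).
Decompose succ/1: s(succ(L)) = s(T).
Decompose s/1: succ(L) = T.
Bind T := succ(L); no other remaining equation mentions T.
Decompose tree/2: B = L,  s(7) = B.
Bind B := L; substituting into the remaining equation gives: s(7) = L.
Bind L := s(7). Substituting into the earlier bindings gives T := succ(s(7)), B := s(7).
MGU = { T ↦ succ(s(7)), B ↦ s(7), L ↦ s(7) }, so B ↦ s(7).

s(7)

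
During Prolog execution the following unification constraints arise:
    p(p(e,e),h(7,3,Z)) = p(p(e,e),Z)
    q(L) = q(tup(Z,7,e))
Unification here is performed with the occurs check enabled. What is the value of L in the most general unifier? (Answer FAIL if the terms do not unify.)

Decompose p/2: p(e,e) = p(e,e),  h(7,3,Z) = Z.
Delete trivial equation p(e,e) = p(e,e).
Occurs check fails: Z occurs in h(7,3,Z); the equation Z = h(7,3,Z) has no finite solution.

FAIL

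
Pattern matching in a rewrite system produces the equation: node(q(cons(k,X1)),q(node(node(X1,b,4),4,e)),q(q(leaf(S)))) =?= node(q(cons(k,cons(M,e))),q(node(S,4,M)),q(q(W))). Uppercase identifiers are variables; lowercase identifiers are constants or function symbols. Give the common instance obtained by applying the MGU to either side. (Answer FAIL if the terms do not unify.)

node(q(cons(k,cons(e,e))),q(node(node(cons(e,e),b,4),4,e)),q(q(leaf(node(cons(e,e),b,4)))))

Decompose node/3: q(cons(k,X1)) =?= q(cons(k,cons(M,e))),  q(node(node(X1,b,4),4,e)) =?= q(node(S,4,M)),  q(q(leaf(S))) =?= q(q(W)).
Decompose q/1: cons(k,X1) =?= cons(k,cons(M,e)).
Decompose cons/2: k =?= k,  X1 =?= cons(M,e).
Delete trivial equation k =?= k.
Bind X1 := cons(M,e); substituting into the one remaining equation that mentions X1 gives: q(node(node(cons(M,e),b,4),4,e)) =?= q(node(S,4,M)).
Decompose q/1: node(node(cons(M,e),b,4),4,e) =?= node(S,4,M).
Decompose node/3: node(cons(M,e),b,4) =?= S,  4 =?= 4,  e =?= M.
Bind S := node(cons(M,e),b,4); substituting into the one remaining equation that mentions S gives: q(q(leaf(node(cons(M,e),b,4)))) =?= q(q(W)).
Delete trivial equation 4 =?= 4.
Bind M := e; substituting into the remaining equation gives: q(q(leaf(node(cons(e,e),b,4)))) =?= q(q(W)). Substituting into the earlier bindings gives X1 := cons(e,e), S := node(cons(e,e),b,4).
Decompose q/1: q(leaf(node(cons(e,e),b,4))) =?= q(W).
Decompose q/1: leaf(node(cons(e,e),b,4)) =?= W.
Bind W := leaf(node(cons(e,e),b,4)).
Applying the MGU to either side gives node(q(cons(k,cons(e,e))),q(node(node(cons(e,e),b,4),4,e)),q(q(leaf(node(cons(e,e),b,4))))).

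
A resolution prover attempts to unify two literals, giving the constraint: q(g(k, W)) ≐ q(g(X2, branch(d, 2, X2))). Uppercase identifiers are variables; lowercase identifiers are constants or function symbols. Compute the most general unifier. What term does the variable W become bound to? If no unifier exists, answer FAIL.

Decompose q/1: g(k, W) ≐ g(X2, branch(d, 2, X2)).
Decompose g/2: k ≐ X2,  W ≐ branch(d, 2, X2).
Bind X2 := k; substituting into the remaining equation gives: W ≐ branch(d, 2, k).
Bind W := branch(d, 2, k).
MGU = { X2 ↦ k, W ↦ branch(d, 2, k) }, so W ↦ branch(d, 2, k).

branch(d, 2, k)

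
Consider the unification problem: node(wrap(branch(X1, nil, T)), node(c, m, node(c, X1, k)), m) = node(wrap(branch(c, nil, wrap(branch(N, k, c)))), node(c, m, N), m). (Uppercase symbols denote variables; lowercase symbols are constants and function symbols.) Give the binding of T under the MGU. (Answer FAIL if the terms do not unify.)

Decompose node/3: wrap(branch(X1, nil, T)) = wrap(branch(c, nil, wrap(branch(N, k, c)))),  node(c, m, node(c, X1, k)) = node(c, m, N),  m = m.
Decompose wrap/1: branch(X1, nil, T) = branch(c, nil, wrap(branch(N, k, c))).
Decompose branch/3: X1 = c,  nil = nil,  T = wrap(branch(N, k, c)).
Bind X1 := c; substituting into the one remaining equation that mentions X1 gives: node(c, m, node(c, c, k)) = node(c, m, N).
Delete trivial equation nil = nil.
Bind T := wrap(branch(N, k, c)); no other remaining equation mentions T.
Decompose node/3: c = c,  m = m,  node(c, c, k) = N.
Delete trivial equation c = c.
Delete trivial equation m = m.
Bind N := node(c, c, k); no other remaining equation mentions N. Substituting into the earlier binding gives T := wrap(branch(node(c, c, k), k, c)).
Delete trivial equation m = m.
MGU = { X1 := c, T := wrap(branch(node(c, c, k), k, c)), N := node(c, c, k) }, so T := wrap(branch(node(c, c, k), k, c)).

wrap(branch(node(c, c, k), k, c))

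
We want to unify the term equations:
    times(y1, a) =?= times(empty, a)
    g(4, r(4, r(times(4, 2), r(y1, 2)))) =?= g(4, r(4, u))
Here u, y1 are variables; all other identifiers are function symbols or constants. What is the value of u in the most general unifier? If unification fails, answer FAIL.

r(times(4, 2), r(empty, 2))

Decompose times/2: y1 =?= empty,  a =?= a.
Bind y1 := empty; substituting into the one remaining equation that mentions y1 gives: g(4, r(4, r(times(4, 2), r(empty, 2)))) =?= g(4, r(4, u)).
Delete trivial equation a =?= a.
Decompose g/2: 4 =?= 4,  r(4, r(times(4, 2), r(empty, 2))) =?= r(4, u).
Delete trivial equation 4 =?= 4.
Decompose r/2: 4 =?= 4,  r(times(4, 2), r(empty, 2)) =?= u.
Delete trivial equation 4 =?= 4.
Bind u := r(times(4, 2), r(empty, 2)).
MGU = { y1 -> empty, u -> r(times(4, 2), r(empty, 2)) }, so u -> r(times(4, 2), r(empty, 2)).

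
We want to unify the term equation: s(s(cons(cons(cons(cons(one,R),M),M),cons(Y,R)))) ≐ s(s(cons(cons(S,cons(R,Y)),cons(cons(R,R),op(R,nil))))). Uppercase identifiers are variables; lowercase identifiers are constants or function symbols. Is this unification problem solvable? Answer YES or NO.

NO

Decompose s/1: s(cons(cons(cons(cons(one,R),M),M),cons(Y,R))) ≐ s(cons(cons(S,cons(R,Y)),cons(cons(R,R),op(R,nil)))).
Decompose s/1: cons(cons(cons(cons(one,R),M),M),cons(Y,R)) ≐ cons(cons(S,cons(R,Y)),cons(cons(R,R),op(R,nil))).
Decompose cons/2: cons(cons(cons(one,R),M),M) ≐ cons(S,cons(R,Y)),  cons(Y,R) ≐ cons(cons(R,R),op(R,nil)).
Decompose cons/2: cons(cons(one,R),M) ≐ S,  M ≐ cons(R,Y).
Bind S := cons(cons(one,R),M); no other remaining equation mentions S.
Bind M := cons(R,Y); no other remaining equation mentions M. Substituting into the earlier binding gives S := cons(cons(one,R),cons(R,Y)).
Decompose cons/2: Y ≐ cons(R,R),  R ≐ op(R,nil).
Bind Y := cons(R,R); no other remaining equation mentions Y. Substituting into the earlier bindings gives S := cons(cons(one,R),cons(R,cons(R,R))), M := cons(R,cons(R,R)).
Occurs check fails: R occurs in op(R,nil); the equation R ≐ op(R,nil) has no finite solution.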